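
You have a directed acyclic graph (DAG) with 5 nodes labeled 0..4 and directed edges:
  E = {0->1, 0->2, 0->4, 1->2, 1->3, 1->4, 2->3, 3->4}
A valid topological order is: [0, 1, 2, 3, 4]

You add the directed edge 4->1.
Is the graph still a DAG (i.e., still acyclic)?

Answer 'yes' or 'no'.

Answer: no

Derivation:
Given toposort: [0, 1, 2, 3, 4]
Position of 4: index 4; position of 1: index 1
New edge 4->1: backward (u after v in old order)
Backward edge: old toposort is now invalid. Check if this creates a cycle.
Does 1 already reach 4? Reachable from 1: [1, 2, 3, 4]. YES -> cycle!
Still a DAG? no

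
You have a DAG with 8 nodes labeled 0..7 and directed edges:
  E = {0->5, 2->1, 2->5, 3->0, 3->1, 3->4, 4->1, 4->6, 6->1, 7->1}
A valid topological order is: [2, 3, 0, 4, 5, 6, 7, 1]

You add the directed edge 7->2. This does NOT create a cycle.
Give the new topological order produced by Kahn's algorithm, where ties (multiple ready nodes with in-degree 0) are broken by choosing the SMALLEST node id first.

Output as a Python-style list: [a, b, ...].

Old toposort: [2, 3, 0, 4, 5, 6, 7, 1]
Added edge: 7->2
Position of 7 (6) > position of 2 (0). Must reorder: 7 must now come before 2.
Run Kahn's algorithm (break ties by smallest node id):
  initial in-degrees: [1, 5, 1, 0, 1, 2, 1, 0]
  ready (indeg=0): [3, 7]
  pop 3: indeg[0]->0; indeg[1]->4; indeg[4]->0 | ready=[0, 4, 7] | order so far=[3]
  pop 0: indeg[5]->1 | ready=[4, 7] | order so far=[3, 0]
  pop 4: indeg[1]->3; indeg[6]->0 | ready=[6, 7] | order so far=[3, 0, 4]
  pop 6: indeg[1]->2 | ready=[7] | order so far=[3, 0, 4, 6]
  pop 7: indeg[1]->1; indeg[2]->0 | ready=[2] | order so far=[3, 0, 4, 6, 7]
  pop 2: indeg[1]->0; indeg[5]->0 | ready=[1, 5] | order so far=[3, 0, 4, 6, 7, 2]
  pop 1: no out-edges | ready=[5] | order so far=[3, 0, 4, 6, 7, 2, 1]
  pop 5: no out-edges | ready=[] | order so far=[3, 0, 4, 6, 7, 2, 1, 5]
  Result: [3, 0, 4, 6, 7, 2, 1, 5]

Answer: [3, 0, 4, 6, 7, 2, 1, 5]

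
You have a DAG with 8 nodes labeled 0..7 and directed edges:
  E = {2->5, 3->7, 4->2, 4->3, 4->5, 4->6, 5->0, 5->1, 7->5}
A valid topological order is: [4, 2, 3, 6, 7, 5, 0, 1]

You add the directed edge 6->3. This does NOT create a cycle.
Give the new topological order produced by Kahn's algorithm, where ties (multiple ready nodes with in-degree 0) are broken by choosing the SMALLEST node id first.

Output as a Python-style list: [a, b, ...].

Old toposort: [4, 2, 3, 6, 7, 5, 0, 1]
Added edge: 6->3
Position of 6 (3) > position of 3 (2). Must reorder: 6 must now come before 3.
Run Kahn's algorithm (break ties by smallest node id):
  initial in-degrees: [1, 1, 1, 2, 0, 3, 1, 1]
  ready (indeg=0): [4]
  pop 4: indeg[2]->0; indeg[3]->1; indeg[5]->2; indeg[6]->0 | ready=[2, 6] | order so far=[4]
  pop 2: indeg[5]->1 | ready=[6] | order so far=[4, 2]
  pop 6: indeg[3]->0 | ready=[3] | order so far=[4, 2, 6]
  pop 3: indeg[7]->0 | ready=[7] | order so far=[4, 2, 6, 3]
  pop 7: indeg[5]->0 | ready=[5] | order so far=[4, 2, 6, 3, 7]
  pop 5: indeg[0]->0; indeg[1]->0 | ready=[0, 1] | order so far=[4, 2, 6, 3, 7, 5]
  pop 0: no out-edges | ready=[1] | order so far=[4, 2, 6, 3, 7, 5, 0]
  pop 1: no out-edges | ready=[] | order so far=[4, 2, 6, 3, 7, 5, 0, 1]
  Result: [4, 2, 6, 3, 7, 5, 0, 1]

Answer: [4, 2, 6, 3, 7, 5, 0, 1]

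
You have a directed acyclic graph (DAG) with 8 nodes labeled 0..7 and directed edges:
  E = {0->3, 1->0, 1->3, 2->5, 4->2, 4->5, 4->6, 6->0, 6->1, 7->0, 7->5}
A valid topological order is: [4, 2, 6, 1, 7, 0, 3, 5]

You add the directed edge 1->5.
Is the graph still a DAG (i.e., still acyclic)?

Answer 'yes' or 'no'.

Given toposort: [4, 2, 6, 1, 7, 0, 3, 5]
Position of 1: index 3; position of 5: index 7
New edge 1->5: forward
Forward edge: respects the existing order. Still a DAG, same toposort still valid.
Still a DAG? yes

Answer: yes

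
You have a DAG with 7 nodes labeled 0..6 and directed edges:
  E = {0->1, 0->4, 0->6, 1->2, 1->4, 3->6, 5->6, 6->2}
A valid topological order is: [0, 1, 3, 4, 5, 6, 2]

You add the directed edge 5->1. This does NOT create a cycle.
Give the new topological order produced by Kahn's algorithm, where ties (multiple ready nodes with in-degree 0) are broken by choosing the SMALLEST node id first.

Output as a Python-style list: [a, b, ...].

Answer: [0, 3, 5, 1, 4, 6, 2]

Derivation:
Old toposort: [0, 1, 3, 4, 5, 6, 2]
Added edge: 5->1
Position of 5 (4) > position of 1 (1). Must reorder: 5 must now come before 1.
Run Kahn's algorithm (break ties by smallest node id):
  initial in-degrees: [0, 2, 2, 0, 2, 0, 3]
  ready (indeg=0): [0, 3, 5]
  pop 0: indeg[1]->1; indeg[4]->1; indeg[6]->2 | ready=[3, 5] | order so far=[0]
  pop 3: indeg[6]->1 | ready=[5] | order so far=[0, 3]
  pop 5: indeg[1]->0; indeg[6]->0 | ready=[1, 6] | order so far=[0, 3, 5]
  pop 1: indeg[2]->1; indeg[4]->0 | ready=[4, 6] | order so far=[0, 3, 5, 1]
  pop 4: no out-edges | ready=[6] | order so far=[0, 3, 5, 1, 4]
  pop 6: indeg[2]->0 | ready=[2] | order so far=[0, 3, 5, 1, 4, 6]
  pop 2: no out-edges | ready=[] | order so far=[0, 3, 5, 1, 4, 6, 2]
  Result: [0, 3, 5, 1, 4, 6, 2]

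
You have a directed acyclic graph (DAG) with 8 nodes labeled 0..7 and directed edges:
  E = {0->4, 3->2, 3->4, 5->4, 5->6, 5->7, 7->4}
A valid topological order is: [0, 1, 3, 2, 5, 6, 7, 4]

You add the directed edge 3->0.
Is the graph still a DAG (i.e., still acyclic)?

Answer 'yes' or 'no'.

Answer: yes

Derivation:
Given toposort: [0, 1, 3, 2, 5, 6, 7, 4]
Position of 3: index 2; position of 0: index 0
New edge 3->0: backward (u after v in old order)
Backward edge: old toposort is now invalid. Check if this creates a cycle.
Does 0 already reach 3? Reachable from 0: [0, 4]. NO -> still a DAG (reorder needed).
Still a DAG? yes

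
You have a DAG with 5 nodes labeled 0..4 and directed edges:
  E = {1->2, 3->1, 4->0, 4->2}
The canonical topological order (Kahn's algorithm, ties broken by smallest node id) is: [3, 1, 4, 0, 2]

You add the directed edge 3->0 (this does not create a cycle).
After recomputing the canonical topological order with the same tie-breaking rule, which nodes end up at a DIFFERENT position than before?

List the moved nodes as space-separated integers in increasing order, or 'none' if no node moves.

Old toposort: [3, 1, 4, 0, 2]
Added edge 3->0
Recompute Kahn (smallest-id tiebreak):
  initial in-degrees: [2, 1, 2, 0, 0]
  ready (indeg=0): [3, 4]
  pop 3: indeg[0]->1; indeg[1]->0 | ready=[1, 4] | order so far=[3]
  pop 1: indeg[2]->1 | ready=[4] | order so far=[3, 1]
  pop 4: indeg[0]->0; indeg[2]->0 | ready=[0, 2] | order so far=[3, 1, 4]
  pop 0: no out-edges | ready=[2] | order so far=[3, 1, 4, 0]
  pop 2: no out-edges | ready=[] | order so far=[3, 1, 4, 0, 2]
New canonical toposort: [3, 1, 4, 0, 2]
Compare positions:
  Node 0: index 3 -> 3 (same)
  Node 1: index 1 -> 1 (same)
  Node 2: index 4 -> 4 (same)
  Node 3: index 0 -> 0 (same)
  Node 4: index 2 -> 2 (same)
Nodes that changed position: none

Answer: none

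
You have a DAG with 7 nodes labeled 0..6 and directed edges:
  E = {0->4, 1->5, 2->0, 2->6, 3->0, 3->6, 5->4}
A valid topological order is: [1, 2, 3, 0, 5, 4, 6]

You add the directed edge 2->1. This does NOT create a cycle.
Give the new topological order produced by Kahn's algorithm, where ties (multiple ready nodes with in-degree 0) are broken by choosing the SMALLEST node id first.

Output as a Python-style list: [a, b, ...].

Old toposort: [1, 2, 3, 0, 5, 4, 6]
Added edge: 2->1
Position of 2 (1) > position of 1 (0). Must reorder: 2 must now come before 1.
Run Kahn's algorithm (break ties by smallest node id):
  initial in-degrees: [2, 1, 0, 0, 2, 1, 2]
  ready (indeg=0): [2, 3]
  pop 2: indeg[0]->1; indeg[1]->0; indeg[6]->1 | ready=[1, 3] | order so far=[2]
  pop 1: indeg[5]->0 | ready=[3, 5] | order so far=[2, 1]
  pop 3: indeg[0]->0; indeg[6]->0 | ready=[0, 5, 6] | order so far=[2, 1, 3]
  pop 0: indeg[4]->1 | ready=[5, 6] | order so far=[2, 1, 3, 0]
  pop 5: indeg[4]->0 | ready=[4, 6] | order so far=[2, 1, 3, 0, 5]
  pop 4: no out-edges | ready=[6] | order so far=[2, 1, 3, 0, 5, 4]
  pop 6: no out-edges | ready=[] | order so far=[2, 1, 3, 0, 5, 4, 6]
  Result: [2, 1, 3, 0, 5, 4, 6]

Answer: [2, 1, 3, 0, 5, 4, 6]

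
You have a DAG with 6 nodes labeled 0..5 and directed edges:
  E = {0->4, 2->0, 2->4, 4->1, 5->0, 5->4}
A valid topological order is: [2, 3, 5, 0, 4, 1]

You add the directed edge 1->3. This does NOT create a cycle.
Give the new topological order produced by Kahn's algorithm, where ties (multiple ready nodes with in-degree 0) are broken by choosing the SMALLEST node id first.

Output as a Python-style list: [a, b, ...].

Old toposort: [2, 3, 5, 0, 4, 1]
Added edge: 1->3
Position of 1 (5) > position of 3 (1). Must reorder: 1 must now come before 3.
Run Kahn's algorithm (break ties by smallest node id):
  initial in-degrees: [2, 1, 0, 1, 3, 0]
  ready (indeg=0): [2, 5]
  pop 2: indeg[0]->1; indeg[4]->2 | ready=[5] | order so far=[2]
  pop 5: indeg[0]->0; indeg[4]->1 | ready=[0] | order so far=[2, 5]
  pop 0: indeg[4]->0 | ready=[4] | order so far=[2, 5, 0]
  pop 4: indeg[1]->0 | ready=[1] | order so far=[2, 5, 0, 4]
  pop 1: indeg[3]->0 | ready=[3] | order so far=[2, 5, 0, 4, 1]
  pop 3: no out-edges | ready=[] | order so far=[2, 5, 0, 4, 1, 3]
  Result: [2, 5, 0, 4, 1, 3]

Answer: [2, 5, 0, 4, 1, 3]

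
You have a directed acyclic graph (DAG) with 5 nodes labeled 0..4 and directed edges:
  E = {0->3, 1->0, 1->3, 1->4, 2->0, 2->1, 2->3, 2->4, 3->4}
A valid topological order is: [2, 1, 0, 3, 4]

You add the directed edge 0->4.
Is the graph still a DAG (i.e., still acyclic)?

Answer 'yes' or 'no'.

Answer: yes

Derivation:
Given toposort: [2, 1, 0, 3, 4]
Position of 0: index 2; position of 4: index 4
New edge 0->4: forward
Forward edge: respects the existing order. Still a DAG, same toposort still valid.
Still a DAG? yes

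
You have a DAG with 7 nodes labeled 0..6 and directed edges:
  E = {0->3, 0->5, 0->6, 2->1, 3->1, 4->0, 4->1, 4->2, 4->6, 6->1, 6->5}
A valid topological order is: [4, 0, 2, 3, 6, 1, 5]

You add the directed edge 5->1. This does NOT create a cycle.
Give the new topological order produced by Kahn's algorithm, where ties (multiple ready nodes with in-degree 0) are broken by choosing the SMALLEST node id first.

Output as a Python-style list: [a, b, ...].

Answer: [4, 0, 2, 3, 6, 5, 1]

Derivation:
Old toposort: [4, 0, 2, 3, 6, 1, 5]
Added edge: 5->1
Position of 5 (6) > position of 1 (5). Must reorder: 5 must now come before 1.
Run Kahn's algorithm (break ties by smallest node id):
  initial in-degrees: [1, 5, 1, 1, 0, 2, 2]
  ready (indeg=0): [4]
  pop 4: indeg[0]->0; indeg[1]->4; indeg[2]->0; indeg[6]->1 | ready=[0, 2] | order so far=[4]
  pop 0: indeg[3]->0; indeg[5]->1; indeg[6]->0 | ready=[2, 3, 6] | order so far=[4, 0]
  pop 2: indeg[1]->3 | ready=[3, 6] | order so far=[4, 0, 2]
  pop 3: indeg[1]->2 | ready=[6] | order so far=[4, 0, 2, 3]
  pop 6: indeg[1]->1; indeg[5]->0 | ready=[5] | order so far=[4, 0, 2, 3, 6]
  pop 5: indeg[1]->0 | ready=[1] | order so far=[4, 0, 2, 3, 6, 5]
  pop 1: no out-edges | ready=[] | order so far=[4, 0, 2, 3, 6, 5, 1]
  Result: [4, 0, 2, 3, 6, 5, 1]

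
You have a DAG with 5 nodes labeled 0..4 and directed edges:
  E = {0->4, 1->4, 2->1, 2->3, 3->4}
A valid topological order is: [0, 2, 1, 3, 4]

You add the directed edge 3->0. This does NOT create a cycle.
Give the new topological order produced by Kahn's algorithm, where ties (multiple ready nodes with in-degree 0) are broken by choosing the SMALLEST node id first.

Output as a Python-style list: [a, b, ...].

Old toposort: [0, 2, 1, 3, 4]
Added edge: 3->0
Position of 3 (3) > position of 0 (0). Must reorder: 3 must now come before 0.
Run Kahn's algorithm (break ties by smallest node id):
  initial in-degrees: [1, 1, 0, 1, 3]
  ready (indeg=0): [2]
  pop 2: indeg[1]->0; indeg[3]->0 | ready=[1, 3] | order so far=[2]
  pop 1: indeg[4]->2 | ready=[3] | order so far=[2, 1]
  pop 3: indeg[0]->0; indeg[4]->1 | ready=[0] | order so far=[2, 1, 3]
  pop 0: indeg[4]->0 | ready=[4] | order so far=[2, 1, 3, 0]
  pop 4: no out-edges | ready=[] | order so far=[2, 1, 3, 0, 4]
  Result: [2, 1, 3, 0, 4]

Answer: [2, 1, 3, 0, 4]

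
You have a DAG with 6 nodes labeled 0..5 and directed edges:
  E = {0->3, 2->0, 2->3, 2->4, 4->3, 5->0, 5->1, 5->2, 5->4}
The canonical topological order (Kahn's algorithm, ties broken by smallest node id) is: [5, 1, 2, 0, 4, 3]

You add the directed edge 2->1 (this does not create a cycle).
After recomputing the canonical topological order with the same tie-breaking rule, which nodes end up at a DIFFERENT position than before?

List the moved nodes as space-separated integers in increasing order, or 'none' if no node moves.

Old toposort: [5, 1, 2, 0, 4, 3]
Added edge 2->1
Recompute Kahn (smallest-id tiebreak):
  initial in-degrees: [2, 2, 1, 3, 2, 0]
  ready (indeg=0): [5]
  pop 5: indeg[0]->1; indeg[1]->1; indeg[2]->0; indeg[4]->1 | ready=[2] | order so far=[5]
  pop 2: indeg[0]->0; indeg[1]->0; indeg[3]->2; indeg[4]->0 | ready=[0, 1, 4] | order so far=[5, 2]
  pop 0: indeg[3]->1 | ready=[1, 4] | order so far=[5, 2, 0]
  pop 1: no out-edges | ready=[4] | order so far=[5, 2, 0, 1]
  pop 4: indeg[3]->0 | ready=[3] | order so far=[5, 2, 0, 1, 4]
  pop 3: no out-edges | ready=[] | order so far=[5, 2, 0, 1, 4, 3]
New canonical toposort: [5, 2, 0, 1, 4, 3]
Compare positions:
  Node 0: index 3 -> 2 (moved)
  Node 1: index 1 -> 3 (moved)
  Node 2: index 2 -> 1 (moved)
  Node 3: index 5 -> 5 (same)
  Node 4: index 4 -> 4 (same)
  Node 5: index 0 -> 0 (same)
Nodes that changed position: 0 1 2

Answer: 0 1 2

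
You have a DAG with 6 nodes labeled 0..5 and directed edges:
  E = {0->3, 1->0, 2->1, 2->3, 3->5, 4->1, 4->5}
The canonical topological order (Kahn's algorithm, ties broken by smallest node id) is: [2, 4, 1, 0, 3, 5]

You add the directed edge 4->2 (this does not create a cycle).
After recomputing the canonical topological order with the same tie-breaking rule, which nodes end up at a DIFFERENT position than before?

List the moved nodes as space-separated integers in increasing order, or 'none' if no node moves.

Old toposort: [2, 4, 1, 0, 3, 5]
Added edge 4->2
Recompute Kahn (smallest-id tiebreak):
  initial in-degrees: [1, 2, 1, 2, 0, 2]
  ready (indeg=0): [4]
  pop 4: indeg[1]->1; indeg[2]->0; indeg[5]->1 | ready=[2] | order so far=[4]
  pop 2: indeg[1]->0; indeg[3]->1 | ready=[1] | order so far=[4, 2]
  pop 1: indeg[0]->0 | ready=[0] | order so far=[4, 2, 1]
  pop 0: indeg[3]->0 | ready=[3] | order so far=[4, 2, 1, 0]
  pop 3: indeg[5]->0 | ready=[5] | order so far=[4, 2, 1, 0, 3]
  pop 5: no out-edges | ready=[] | order so far=[4, 2, 1, 0, 3, 5]
New canonical toposort: [4, 2, 1, 0, 3, 5]
Compare positions:
  Node 0: index 3 -> 3 (same)
  Node 1: index 2 -> 2 (same)
  Node 2: index 0 -> 1 (moved)
  Node 3: index 4 -> 4 (same)
  Node 4: index 1 -> 0 (moved)
  Node 5: index 5 -> 5 (same)
Nodes that changed position: 2 4

Answer: 2 4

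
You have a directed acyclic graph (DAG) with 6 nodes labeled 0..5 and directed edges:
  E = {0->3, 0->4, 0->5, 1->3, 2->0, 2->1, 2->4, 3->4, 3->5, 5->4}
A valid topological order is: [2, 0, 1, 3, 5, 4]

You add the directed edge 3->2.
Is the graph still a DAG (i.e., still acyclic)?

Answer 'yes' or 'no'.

Answer: no

Derivation:
Given toposort: [2, 0, 1, 3, 5, 4]
Position of 3: index 3; position of 2: index 0
New edge 3->2: backward (u after v in old order)
Backward edge: old toposort is now invalid. Check if this creates a cycle.
Does 2 already reach 3? Reachable from 2: [0, 1, 2, 3, 4, 5]. YES -> cycle!
Still a DAG? no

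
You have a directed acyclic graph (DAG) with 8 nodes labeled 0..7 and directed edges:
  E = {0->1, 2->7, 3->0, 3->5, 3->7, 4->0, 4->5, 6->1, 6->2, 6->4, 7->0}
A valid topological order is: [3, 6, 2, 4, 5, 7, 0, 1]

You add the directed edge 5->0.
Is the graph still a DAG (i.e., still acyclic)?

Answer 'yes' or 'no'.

Answer: yes

Derivation:
Given toposort: [3, 6, 2, 4, 5, 7, 0, 1]
Position of 5: index 4; position of 0: index 6
New edge 5->0: forward
Forward edge: respects the existing order. Still a DAG, same toposort still valid.
Still a DAG? yes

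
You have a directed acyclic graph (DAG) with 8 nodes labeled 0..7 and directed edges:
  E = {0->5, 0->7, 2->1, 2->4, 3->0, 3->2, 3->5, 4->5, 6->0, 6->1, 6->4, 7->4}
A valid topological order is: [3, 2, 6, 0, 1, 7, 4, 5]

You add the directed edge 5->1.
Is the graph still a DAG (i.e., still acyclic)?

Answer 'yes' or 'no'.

Given toposort: [3, 2, 6, 0, 1, 7, 4, 5]
Position of 5: index 7; position of 1: index 4
New edge 5->1: backward (u after v in old order)
Backward edge: old toposort is now invalid. Check if this creates a cycle.
Does 1 already reach 5? Reachable from 1: [1]. NO -> still a DAG (reorder needed).
Still a DAG? yes

Answer: yes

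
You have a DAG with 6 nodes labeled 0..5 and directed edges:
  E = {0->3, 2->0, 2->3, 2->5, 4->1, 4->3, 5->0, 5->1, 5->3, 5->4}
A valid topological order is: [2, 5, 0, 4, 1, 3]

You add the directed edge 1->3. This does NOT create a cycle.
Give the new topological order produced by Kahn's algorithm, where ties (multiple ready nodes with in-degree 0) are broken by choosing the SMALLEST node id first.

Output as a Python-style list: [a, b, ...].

Old toposort: [2, 5, 0, 4, 1, 3]
Added edge: 1->3
Position of 1 (4) < position of 3 (5). Old order still valid.
Run Kahn's algorithm (break ties by smallest node id):
  initial in-degrees: [2, 2, 0, 5, 1, 1]
  ready (indeg=0): [2]
  pop 2: indeg[0]->1; indeg[3]->4; indeg[5]->0 | ready=[5] | order so far=[2]
  pop 5: indeg[0]->0; indeg[1]->1; indeg[3]->3; indeg[4]->0 | ready=[0, 4] | order so far=[2, 5]
  pop 0: indeg[3]->2 | ready=[4] | order so far=[2, 5, 0]
  pop 4: indeg[1]->0; indeg[3]->1 | ready=[1] | order so far=[2, 5, 0, 4]
  pop 1: indeg[3]->0 | ready=[3] | order so far=[2, 5, 0, 4, 1]
  pop 3: no out-edges | ready=[] | order so far=[2, 5, 0, 4, 1, 3]
  Result: [2, 5, 0, 4, 1, 3]

Answer: [2, 5, 0, 4, 1, 3]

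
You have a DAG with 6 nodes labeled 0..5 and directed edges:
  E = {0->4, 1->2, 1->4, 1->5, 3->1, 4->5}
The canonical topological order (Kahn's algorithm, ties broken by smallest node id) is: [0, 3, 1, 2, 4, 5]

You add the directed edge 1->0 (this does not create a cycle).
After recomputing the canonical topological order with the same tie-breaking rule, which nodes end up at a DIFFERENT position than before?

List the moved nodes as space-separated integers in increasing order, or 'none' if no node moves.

Old toposort: [0, 3, 1, 2, 4, 5]
Added edge 1->0
Recompute Kahn (smallest-id tiebreak):
  initial in-degrees: [1, 1, 1, 0, 2, 2]
  ready (indeg=0): [3]
  pop 3: indeg[1]->0 | ready=[1] | order so far=[3]
  pop 1: indeg[0]->0; indeg[2]->0; indeg[4]->1; indeg[5]->1 | ready=[0, 2] | order so far=[3, 1]
  pop 0: indeg[4]->0 | ready=[2, 4] | order so far=[3, 1, 0]
  pop 2: no out-edges | ready=[4] | order so far=[3, 1, 0, 2]
  pop 4: indeg[5]->0 | ready=[5] | order so far=[3, 1, 0, 2, 4]
  pop 5: no out-edges | ready=[] | order so far=[3, 1, 0, 2, 4, 5]
New canonical toposort: [3, 1, 0, 2, 4, 5]
Compare positions:
  Node 0: index 0 -> 2 (moved)
  Node 1: index 2 -> 1 (moved)
  Node 2: index 3 -> 3 (same)
  Node 3: index 1 -> 0 (moved)
  Node 4: index 4 -> 4 (same)
  Node 5: index 5 -> 5 (same)
Nodes that changed position: 0 1 3

Answer: 0 1 3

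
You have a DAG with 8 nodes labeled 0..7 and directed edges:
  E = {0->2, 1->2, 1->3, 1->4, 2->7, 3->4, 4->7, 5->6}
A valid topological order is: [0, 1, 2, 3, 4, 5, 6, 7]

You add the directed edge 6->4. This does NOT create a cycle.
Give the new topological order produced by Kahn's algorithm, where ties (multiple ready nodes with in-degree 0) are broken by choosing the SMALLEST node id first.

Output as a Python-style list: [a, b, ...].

Answer: [0, 1, 2, 3, 5, 6, 4, 7]

Derivation:
Old toposort: [0, 1, 2, 3, 4, 5, 6, 7]
Added edge: 6->4
Position of 6 (6) > position of 4 (4). Must reorder: 6 must now come before 4.
Run Kahn's algorithm (break ties by smallest node id):
  initial in-degrees: [0, 0, 2, 1, 3, 0, 1, 2]
  ready (indeg=0): [0, 1, 5]
  pop 0: indeg[2]->1 | ready=[1, 5] | order so far=[0]
  pop 1: indeg[2]->0; indeg[3]->0; indeg[4]->2 | ready=[2, 3, 5] | order so far=[0, 1]
  pop 2: indeg[7]->1 | ready=[3, 5] | order so far=[0, 1, 2]
  pop 3: indeg[4]->1 | ready=[5] | order so far=[0, 1, 2, 3]
  pop 5: indeg[6]->0 | ready=[6] | order so far=[0, 1, 2, 3, 5]
  pop 6: indeg[4]->0 | ready=[4] | order so far=[0, 1, 2, 3, 5, 6]
  pop 4: indeg[7]->0 | ready=[7] | order so far=[0, 1, 2, 3, 5, 6, 4]
  pop 7: no out-edges | ready=[] | order so far=[0, 1, 2, 3, 5, 6, 4, 7]
  Result: [0, 1, 2, 3, 5, 6, 4, 7]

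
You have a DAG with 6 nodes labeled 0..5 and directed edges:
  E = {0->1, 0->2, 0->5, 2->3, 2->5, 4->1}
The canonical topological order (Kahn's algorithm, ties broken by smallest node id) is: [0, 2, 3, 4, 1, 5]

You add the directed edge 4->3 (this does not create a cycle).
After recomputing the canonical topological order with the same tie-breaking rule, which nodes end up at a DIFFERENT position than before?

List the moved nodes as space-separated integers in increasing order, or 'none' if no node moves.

Old toposort: [0, 2, 3, 4, 1, 5]
Added edge 4->3
Recompute Kahn (smallest-id tiebreak):
  initial in-degrees: [0, 2, 1, 2, 0, 2]
  ready (indeg=0): [0, 4]
  pop 0: indeg[1]->1; indeg[2]->0; indeg[5]->1 | ready=[2, 4] | order so far=[0]
  pop 2: indeg[3]->1; indeg[5]->0 | ready=[4, 5] | order so far=[0, 2]
  pop 4: indeg[1]->0; indeg[3]->0 | ready=[1, 3, 5] | order so far=[0, 2, 4]
  pop 1: no out-edges | ready=[3, 5] | order so far=[0, 2, 4, 1]
  pop 3: no out-edges | ready=[5] | order so far=[0, 2, 4, 1, 3]
  pop 5: no out-edges | ready=[] | order so far=[0, 2, 4, 1, 3, 5]
New canonical toposort: [0, 2, 4, 1, 3, 5]
Compare positions:
  Node 0: index 0 -> 0 (same)
  Node 1: index 4 -> 3 (moved)
  Node 2: index 1 -> 1 (same)
  Node 3: index 2 -> 4 (moved)
  Node 4: index 3 -> 2 (moved)
  Node 5: index 5 -> 5 (same)
Nodes that changed position: 1 3 4

Answer: 1 3 4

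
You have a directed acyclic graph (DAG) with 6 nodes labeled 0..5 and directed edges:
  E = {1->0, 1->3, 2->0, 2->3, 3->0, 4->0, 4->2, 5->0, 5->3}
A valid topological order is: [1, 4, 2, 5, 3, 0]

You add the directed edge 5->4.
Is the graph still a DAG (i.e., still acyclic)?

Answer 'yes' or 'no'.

Given toposort: [1, 4, 2, 5, 3, 0]
Position of 5: index 3; position of 4: index 1
New edge 5->4: backward (u after v in old order)
Backward edge: old toposort is now invalid. Check if this creates a cycle.
Does 4 already reach 5? Reachable from 4: [0, 2, 3, 4]. NO -> still a DAG (reorder needed).
Still a DAG? yes

Answer: yes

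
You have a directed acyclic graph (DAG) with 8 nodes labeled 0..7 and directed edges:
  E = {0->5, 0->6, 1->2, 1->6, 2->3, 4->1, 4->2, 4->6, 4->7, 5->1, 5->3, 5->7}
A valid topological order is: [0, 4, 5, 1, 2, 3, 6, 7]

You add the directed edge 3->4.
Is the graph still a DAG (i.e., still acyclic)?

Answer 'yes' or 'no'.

Given toposort: [0, 4, 5, 1, 2, 3, 6, 7]
Position of 3: index 5; position of 4: index 1
New edge 3->4: backward (u after v in old order)
Backward edge: old toposort is now invalid. Check if this creates a cycle.
Does 4 already reach 3? Reachable from 4: [1, 2, 3, 4, 6, 7]. YES -> cycle!
Still a DAG? no

Answer: no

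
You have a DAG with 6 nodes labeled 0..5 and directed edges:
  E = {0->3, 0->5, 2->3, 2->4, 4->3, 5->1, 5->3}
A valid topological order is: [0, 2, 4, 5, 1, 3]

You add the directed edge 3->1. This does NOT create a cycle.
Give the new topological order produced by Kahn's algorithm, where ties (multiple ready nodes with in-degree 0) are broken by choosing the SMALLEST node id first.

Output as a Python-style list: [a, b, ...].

Answer: [0, 2, 4, 5, 3, 1]

Derivation:
Old toposort: [0, 2, 4, 5, 1, 3]
Added edge: 3->1
Position of 3 (5) > position of 1 (4). Must reorder: 3 must now come before 1.
Run Kahn's algorithm (break ties by smallest node id):
  initial in-degrees: [0, 2, 0, 4, 1, 1]
  ready (indeg=0): [0, 2]
  pop 0: indeg[3]->3; indeg[5]->0 | ready=[2, 5] | order so far=[0]
  pop 2: indeg[3]->2; indeg[4]->0 | ready=[4, 5] | order so far=[0, 2]
  pop 4: indeg[3]->1 | ready=[5] | order so far=[0, 2, 4]
  pop 5: indeg[1]->1; indeg[3]->0 | ready=[3] | order so far=[0, 2, 4, 5]
  pop 3: indeg[1]->0 | ready=[1] | order so far=[0, 2, 4, 5, 3]
  pop 1: no out-edges | ready=[] | order so far=[0, 2, 4, 5, 3, 1]
  Result: [0, 2, 4, 5, 3, 1]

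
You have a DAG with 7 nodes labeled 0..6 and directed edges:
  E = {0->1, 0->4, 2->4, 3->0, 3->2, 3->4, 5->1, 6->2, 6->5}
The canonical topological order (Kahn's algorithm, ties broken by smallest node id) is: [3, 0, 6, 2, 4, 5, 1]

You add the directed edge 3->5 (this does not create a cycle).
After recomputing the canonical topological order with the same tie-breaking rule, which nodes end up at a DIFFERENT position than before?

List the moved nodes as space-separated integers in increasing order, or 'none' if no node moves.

Answer: none

Derivation:
Old toposort: [3, 0, 6, 2, 4, 5, 1]
Added edge 3->5
Recompute Kahn (smallest-id tiebreak):
  initial in-degrees: [1, 2, 2, 0, 3, 2, 0]
  ready (indeg=0): [3, 6]
  pop 3: indeg[0]->0; indeg[2]->1; indeg[4]->2; indeg[5]->1 | ready=[0, 6] | order so far=[3]
  pop 0: indeg[1]->1; indeg[4]->1 | ready=[6] | order so far=[3, 0]
  pop 6: indeg[2]->0; indeg[5]->0 | ready=[2, 5] | order so far=[3, 0, 6]
  pop 2: indeg[4]->0 | ready=[4, 5] | order so far=[3, 0, 6, 2]
  pop 4: no out-edges | ready=[5] | order so far=[3, 0, 6, 2, 4]
  pop 5: indeg[1]->0 | ready=[1] | order so far=[3, 0, 6, 2, 4, 5]
  pop 1: no out-edges | ready=[] | order so far=[3, 0, 6, 2, 4, 5, 1]
New canonical toposort: [3, 0, 6, 2, 4, 5, 1]
Compare positions:
  Node 0: index 1 -> 1 (same)
  Node 1: index 6 -> 6 (same)
  Node 2: index 3 -> 3 (same)
  Node 3: index 0 -> 0 (same)
  Node 4: index 4 -> 4 (same)
  Node 5: index 5 -> 5 (same)
  Node 6: index 2 -> 2 (same)
Nodes that changed position: none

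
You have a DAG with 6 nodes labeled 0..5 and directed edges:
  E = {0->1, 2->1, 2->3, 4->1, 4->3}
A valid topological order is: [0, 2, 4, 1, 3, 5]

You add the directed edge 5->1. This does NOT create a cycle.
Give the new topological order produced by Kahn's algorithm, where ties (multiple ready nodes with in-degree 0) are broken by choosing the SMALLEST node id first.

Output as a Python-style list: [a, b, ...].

Answer: [0, 2, 4, 3, 5, 1]

Derivation:
Old toposort: [0, 2, 4, 1, 3, 5]
Added edge: 5->1
Position of 5 (5) > position of 1 (3). Must reorder: 5 must now come before 1.
Run Kahn's algorithm (break ties by smallest node id):
  initial in-degrees: [0, 4, 0, 2, 0, 0]
  ready (indeg=0): [0, 2, 4, 5]
  pop 0: indeg[1]->3 | ready=[2, 4, 5] | order so far=[0]
  pop 2: indeg[1]->2; indeg[3]->1 | ready=[4, 5] | order so far=[0, 2]
  pop 4: indeg[1]->1; indeg[3]->0 | ready=[3, 5] | order so far=[0, 2, 4]
  pop 3: no out-edges | ready=[5] | order so far=[0, 2, 4, 3]
  pop 5: indeg[1]->0 | ready=[1] | order so far=[0, 2, 4, 3, 5]
  pop 1: no out-edges | ready=[] | order so far=[0, 2, 4, 3, 5, 1]
  Result: [0, 2, 4, 3, 5, 1]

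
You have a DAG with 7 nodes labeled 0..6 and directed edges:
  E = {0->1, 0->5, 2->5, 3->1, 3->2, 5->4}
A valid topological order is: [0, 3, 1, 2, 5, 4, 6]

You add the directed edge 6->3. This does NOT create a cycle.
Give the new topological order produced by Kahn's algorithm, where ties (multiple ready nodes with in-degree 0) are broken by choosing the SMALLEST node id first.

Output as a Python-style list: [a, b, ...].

Old toposort: [0, 3, 1, 2, 5, 4, 6]
Added edge: 6->3
Position of 6 (6) > position of 3 (1). Must reorder: 6 must now come before 3.
Run Kahn's algorithm (break ties by smallest node id):
  initial in-degrees: [0, 2, 1, 1, 1, 2, 0]
  ready (indeg=0): [0, 6]
  pop 0: indeg[1]->1; indeg[5]->1 | ready=[6] | order so far=[0]
  pop 6: indeg[3]->0 | ready=[3] | order so far=[0, 6]
  pop 3: indeg[1]->0; indeg[2]->0 | ready=[1, 2] | order so far=[0, 6, 3]
  pop 1: no out-edges | ready=[2] | order so far=[0, 6, 3, 1]
  pop 2: indeg[5]->0 | ready=[5] | order so far=[0, 6, 3, 1, 2]
  pop 5: indeg[4]->0 | ready=[4] | order so far=[0, 6, 3, 1, 2, 5]
  pop 4: no out-edges | ready=[] | order so far=[0, 6, 3, 1, 2, 5, 4]
  Result: [0, 6, 3, 1, 2, 5, 4]

Answer: [0, 6, 3, 1, 2, 5, 4]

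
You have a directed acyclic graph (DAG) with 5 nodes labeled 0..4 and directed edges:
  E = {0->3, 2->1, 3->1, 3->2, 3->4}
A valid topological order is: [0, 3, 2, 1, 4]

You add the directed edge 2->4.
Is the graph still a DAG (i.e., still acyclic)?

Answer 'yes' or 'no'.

Answer: yes

Derivation:
Given toposort: [0, 3, 2, 1, 4]
Position of 2: index 2; position of 4: index 4
New edge 2->4: forward
Forward edge: respects the existing order. Still a DAG, same toposort still valid.
Still a DAG? yes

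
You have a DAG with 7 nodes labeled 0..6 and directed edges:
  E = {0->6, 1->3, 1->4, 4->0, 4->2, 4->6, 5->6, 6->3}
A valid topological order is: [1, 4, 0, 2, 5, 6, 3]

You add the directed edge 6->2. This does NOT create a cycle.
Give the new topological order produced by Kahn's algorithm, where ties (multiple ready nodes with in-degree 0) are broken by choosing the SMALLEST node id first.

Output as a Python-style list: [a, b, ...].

Old toposort: [1, 4, 0, 2, 5, 6, 3]
Added edge: 6->2
Position of 6 (5) > position of 2 (3). Must reorder: 6 must now come before 2.
Run Kahn's algorithm (break ties by smallest node id):
  initial in-degrees: [1, 0, 2, 2, 1, 0, 3]
  ready (indeg=0): [1, 5]
  pop 1: indeg[3]->1; indeg[4]->0 | ready=[4, 5] | order so far=[1]
  pop 4: indeg[0]->0; indeg[2]->1; indeg[6]->2 | ready=[0, 5] | order so far=[1, 4]
  pop 0: indeg[6]->1 | ready=[5] | order so far=[1, 4, 0]
  pop 5: indeg[6]->0 | ready=[6] | order so far=[1, 4, 0, 5]
  pop 6: indeg[2]->0; indeg[3]->0 | ready=[2, 3] | order so far=[1, 4, 0, 5, 6]
  pop 2: no out-edges | ready=[3] | order so far=[1, 4, 0, 5, 6, 2]
  pop 3: no out-edges | ready=[] | order so far=[1, 4, 0, 5, 6, 2, 3]
  Result: [1, 4, 0, 5, 6, 2, 3]

Answer: [1, 4, 0, 5, 6, 2, 3]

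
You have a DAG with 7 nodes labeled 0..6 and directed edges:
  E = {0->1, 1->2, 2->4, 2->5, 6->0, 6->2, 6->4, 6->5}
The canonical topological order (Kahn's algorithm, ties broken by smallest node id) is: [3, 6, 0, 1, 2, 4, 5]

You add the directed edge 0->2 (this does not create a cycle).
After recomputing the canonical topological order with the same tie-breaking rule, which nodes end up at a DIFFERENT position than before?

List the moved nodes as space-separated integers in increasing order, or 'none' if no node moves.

Answer: none

Derivation:
Old toposort: [3, 6, 0, 1, 2, 4, 5]
Added edge 0->2
Recompute Kahn (smallest-id tiebreak):
  initial in-degrees: [1, 1, 3, 0, 2, 2, 0]
  ready (indeg=0): [3, 6]
  pop 3: no out-edges | ready=[6] | order so far=[3]
  pop 6: indeg[0]->0; indeg[2]->2; indeg[4]->1; indeg[5]->1 | ready=[0] | order so far=[3, 6]
  pop 0: indeg[1]->0; indeg[2]->1 | ready=[1] | order so far=[3, 6, 0]
  pop 1: indeg[2]->0 | ready=[2] | order so far=[3, 6, 0, 1]
  pop 2: indeg[4]->0; indeg[5]->0 | ready=[4, 5] | order so far=[3, 6, 0, 1, 2]
  pop 4: no out-edges | ready=[5] | order so far=[3, 6, 0, 1, 2, 4]
  pop 5: no out-edges | ready=[] | order so far=[3, 6, 0, 1, 2, 4, 5]
New canonical toposort: [3, 6, 0, 1, 2, 4, 5]
Compare positions:
  Node 0: index 2 -> 2 (same)
  Node 1: index 3 -> 3 (same)
  Node 2: index 4 -> 4 (same)
  Node 3: index 0 -> 0 (same)
  Node 4: index 5 -> 5 (same)
  Node 5: index 6 -> 6 (same)
  Node 6: index 1 -> 1 (same)
Nodes that changed position: none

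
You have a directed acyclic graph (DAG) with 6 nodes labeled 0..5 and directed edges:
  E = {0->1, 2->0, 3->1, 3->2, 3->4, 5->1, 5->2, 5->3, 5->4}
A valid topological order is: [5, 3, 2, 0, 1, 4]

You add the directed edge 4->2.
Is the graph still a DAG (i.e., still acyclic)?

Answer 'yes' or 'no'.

Answer: yes

Derivation:
Given toposort: [5, 3, 2, 0, 1, 4]
Position of 4: index 5; position of 2: index 2
New edge 4->2: backward (u after v in old order)
Backward edge: old toposort is now invalid. Check if this creates a cycle.
Does 2 already reach 4? Reachable from 2: [0, 1, 2]. NO -> still a DAG (reorder needed).
Still a DAG? yes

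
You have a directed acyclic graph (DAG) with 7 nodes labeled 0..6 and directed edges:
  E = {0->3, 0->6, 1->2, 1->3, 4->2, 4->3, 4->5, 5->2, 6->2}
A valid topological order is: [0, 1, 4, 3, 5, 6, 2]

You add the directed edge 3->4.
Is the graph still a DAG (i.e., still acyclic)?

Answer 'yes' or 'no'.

Answer: no

Derivation:
Given toposort: [0, 1, 4, 3, 5, 6, 2]
Position of 3: index 3; position of 4: index 2
New edge 3->4: backward (u after v in old order)
Backward edge: old toposort is now invalid. Check if this creates a cycle.
Does 4 already reach 3? Reachable from 4: [2, 3, 4, 5]. YES -> cycle!
Still a DAG? no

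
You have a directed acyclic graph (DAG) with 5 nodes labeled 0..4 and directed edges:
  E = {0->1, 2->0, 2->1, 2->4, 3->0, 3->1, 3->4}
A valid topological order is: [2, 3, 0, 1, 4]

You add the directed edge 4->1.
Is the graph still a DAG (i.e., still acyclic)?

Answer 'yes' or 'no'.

Given toposort: [2, 3, 0, 1, 4]
Position of 4: index 4; position of 1: index 3
New edge 4->1: backward (u after v in old order)
Backward edge: old toposort is now invalid. Check if this creates a cycle.
Does 1 already reach 4? Reachable from 1: [1]. NO -> still a DAG (reorder needed).
Still a DAG? yes

Answer: yes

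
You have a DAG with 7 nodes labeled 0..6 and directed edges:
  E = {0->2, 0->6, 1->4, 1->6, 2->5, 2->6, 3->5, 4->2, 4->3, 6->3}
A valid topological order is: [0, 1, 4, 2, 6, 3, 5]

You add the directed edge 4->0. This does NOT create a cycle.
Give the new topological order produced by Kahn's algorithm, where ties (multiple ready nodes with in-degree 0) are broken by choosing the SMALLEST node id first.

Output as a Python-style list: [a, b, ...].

Old toposort: [0, 1, 4, 2, 6, 3, 5]
Added edge: 4->0
Position of 4 (2) > position of 0 (0). Must reorder: 4 must now come before 0.
Run Kahn's algorithm (break ties by smallest node id):
  initial in-degrees: [1, 0, 2, 2, 1, 2, 3]
  ready (indeg=0): [1]
  pop 1: indeg[4]->0; indeg[6]->2 | ready=[4] | order so far=[1]
  pop 4: indeg[0]->0; indeg[2]->1; indeg[3]->1 | ready=[0] | order so far=[1, 4]
  pop 0: indeg[2]->0; indeg[6]->1 | ready=[2] | order so far=[1, 4, 0]
  pop 2: indeg[5]->1; indeg[6]->0 | ready=[6] | order so far=[1, 4, 0, 2]
  pop 6: indeg[3]->0 | ready=[3] | order so far=[1, 4, 0, 2, 6]
  pop 3: indeg[5]->0 | ready=[5] | order so far=[1, 4, 0, 2, 6, 3]
  pop 5: no out-edges | ready=[] | order so far=[1, 4, 0, 2, 6, 3, 5]
  Result: [1, 4, 0, 2, 6, 3, 5]

Answer: [1, 4, 0, 2, 6, 3, 5]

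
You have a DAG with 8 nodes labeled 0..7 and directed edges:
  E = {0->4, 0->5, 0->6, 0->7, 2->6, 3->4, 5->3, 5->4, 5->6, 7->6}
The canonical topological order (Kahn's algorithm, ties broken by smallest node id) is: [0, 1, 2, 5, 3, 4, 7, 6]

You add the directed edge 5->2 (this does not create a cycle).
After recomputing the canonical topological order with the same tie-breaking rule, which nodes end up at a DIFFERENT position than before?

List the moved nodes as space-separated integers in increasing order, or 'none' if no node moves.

Answer: 2 5

Derivation:
Old toposort: [0, 1, 2, 5, 3, 4, 7, 6]
Added edge 5->2
Recompute Kahn (smallest-id tiebreak):
  initial in-degrees: [0, 0, 1, 1, 3, 1, 4, 1]
  ready (indeg=0): [0, 1]
  pop 0: indeg[4]->2; indeg[5]->0; indeg[6]->3; indeg[7]->0 | ready=[1, 5, 7] | order so far=[0]
  pop 1: no out-edges | ready=[5, 7] | order so far=[0, 1]
  pop 5: indeg[2]->0; indeg[3]->0; indeg[4]->1; indeg[6]->2 | ready=[2, 3, 7] | order so far=[0, 1, 5]
  pop 2: indeg[6]->1 | ready=[3, 7] | order so far=[0, 1, 5, 2]
  pop 3: indeg[4]->0 | ready=[4, 7] | order so far=[0, 1, 5, 2, 3]
  pop 4: no out-edges | ready=[7] | order so far=[0, 1, 5, 2, 3, 4]
  pop 7: indeg[6]->0 | ready=[6] | order so far=[0, 1, 5, 2, 3, 4, 7]
  pop 6: no out-edges | ready=[] | order so far=[0, 1, 5, 2, 3, 4, 7, 6]
New canonical toposort: [0, 1, 5, 2, 3, 4, 7, 6]
Compare positions:
  Node 0: index 0 -> 0 (same)
  Node 1: index 1 -> 1 (same)
  Node 2: index 2 -> 3 (moved)
  Node 3: index 4 -> 4 (same)
  Node 4: index 5 -> 5 (same)
  Node 5: index 3 -> 2 (moved)
  Node 6: index 7 -> 7 (same)
  Node 7: index 6 -> 6 (same)
Nodes that changed position: 2 5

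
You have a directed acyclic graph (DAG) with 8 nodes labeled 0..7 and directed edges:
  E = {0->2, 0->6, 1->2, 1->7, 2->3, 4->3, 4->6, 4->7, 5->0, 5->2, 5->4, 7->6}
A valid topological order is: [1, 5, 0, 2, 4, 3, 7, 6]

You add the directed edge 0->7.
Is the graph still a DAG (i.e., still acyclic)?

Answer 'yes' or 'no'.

Answer: yes

Derivation:
Given toposort: [1, 5, 0, 2, 4, 3, 7, 6]
Position of 0: index 2; position of 7: index 6
New edge 0->7: forward
Forward edge: respects the existing order. Still a DAG, same toposort still valid.
Still a DAG? yes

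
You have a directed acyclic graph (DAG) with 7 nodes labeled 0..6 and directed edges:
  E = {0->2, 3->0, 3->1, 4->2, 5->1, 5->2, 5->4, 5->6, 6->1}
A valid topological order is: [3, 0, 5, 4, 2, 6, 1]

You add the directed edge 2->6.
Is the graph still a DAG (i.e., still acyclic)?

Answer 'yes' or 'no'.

Given toposort: [3, 0, 5, 4, 2, 6, 1]
Position of 2: index 4; position of 6: index 5
New edge 2->6: forward
Forward edge: respects the existing order. Still a DAG, same toposort still valid.
Still a DAG? yes

Answer: yes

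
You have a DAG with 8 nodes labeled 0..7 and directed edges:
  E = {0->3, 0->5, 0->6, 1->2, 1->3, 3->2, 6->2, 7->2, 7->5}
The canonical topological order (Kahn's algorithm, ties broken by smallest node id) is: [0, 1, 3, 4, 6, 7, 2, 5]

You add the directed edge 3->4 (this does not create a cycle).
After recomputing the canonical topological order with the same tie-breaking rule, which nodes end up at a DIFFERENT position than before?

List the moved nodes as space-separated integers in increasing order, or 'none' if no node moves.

Old toposort: [0, 1, 3, 4, 6, 7, 2, 5]
Added edge 3->4
Recompute Kahn (smallest-id tiebreak):
  initial in-degrees: [0, 0, 4, 2, 1, 2, 1, 0]
  ready (indeg=0): [0, 1, 7]
  pop 0: indeg[3]->1; indeg[5]->1; indeg[6]->0 | ready=[1, 6, 7] | order so far=[0]
  pop 1: indeg[2]->3; indeg[3]->0 | ready=[3, 6, 7] | order so far=[0, 1]
  pop 3: indeg[2]->2; indeg[4]->0 | ready=[4, 6, 7] | order so far=[0, 1, 3]
  pop 4: no out-edges | ready=[6, 7] | order so far=[0, 1, 3, 4]
  pop 6: indeg[2]->1 | ready=[7] | order so far=[0, 1, 3, 4, 6]
  pop 7: indeg[2]->0; indeg[5]->0 | ready=[2, 5] | order so far=[0, 1, 3, 4, 6, 7]
  pop 2: no out-edges | ready=[5] | order so far=[0, 1, 3, 4, 6, 7, 2]
  pop 5: no out-edges | ready=[] | order so far=[0, 1, 3, 4, 6, 7, 2, 5]
New canonical toposort: [0, 1, 3, 4, 6, 7, 2, 5]
Compare positions:
  Node 0: index 0 -> 0 (same)
  Node 1: index 1 -> 1 (same)
  Node 2: index 6 -> 6 (same)
  Node 3: index 2 -> 2 (same)
  Node 4: index 3 -> 3 (same)
  Node 5: index 7 -> 7 (same)
  Node 6: index 4 -> 4 (same)
  Node 7: index 5 -> 5 (same)
Nodes that changed position: none

Answer: none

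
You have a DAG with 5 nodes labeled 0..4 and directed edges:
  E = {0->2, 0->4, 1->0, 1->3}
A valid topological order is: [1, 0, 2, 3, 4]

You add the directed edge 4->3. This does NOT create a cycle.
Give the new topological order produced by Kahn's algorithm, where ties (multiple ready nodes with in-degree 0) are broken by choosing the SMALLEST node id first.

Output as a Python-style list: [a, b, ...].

Old toposort: [1, 0, 2, 3, 4]
Added edge: 4->3
Position of 4 (4) > position of 3 (3). Must reorder: 4 must now come before 3.
Run Kahn's algorithm (break ties by smallest node id):
  initial in-degrees: [1, 0, 1, 2, 1]
  ready (indeg=0): [1]
  pop 1: indeg[0]->0; indeg[3]->1 | ready=[0] | order so far=[1]
  pop 0: indeg[2]->0; indeg[4]->0 | ready=[2, 4] | order so far=[1, 0]
  pop 2: no out-edges | ready=[4] | order so far=[1, 0, 2]
  pop 4: indeg[3]->0 | ready=[3] | order so far=[1, 0, 2, 4]
  pop 3: no out-edges | ready=[] | order so far=[1, 0, 2, 4, 3]
  Result: [1, 0, 2, 4, 3]

Answer: [1, 0, 2, 4, 3]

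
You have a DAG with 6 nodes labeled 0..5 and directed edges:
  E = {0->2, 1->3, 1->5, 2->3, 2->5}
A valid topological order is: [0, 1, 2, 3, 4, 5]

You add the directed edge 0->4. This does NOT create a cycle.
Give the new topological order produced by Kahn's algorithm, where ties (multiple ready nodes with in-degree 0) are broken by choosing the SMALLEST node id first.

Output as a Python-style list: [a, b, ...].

Old toposort: [0, 1, 2, 3, 4, 5]
Added edge: 0->4
Position of 0 (0) < position of 4 (4). Old order still valid.
Run Kahn's algorithm (break ties by smallest node id):
  initial in-degrees: [0, 0, 1, 2, 1, 2]
  ready (indeg=0): [0, 1]
  pop 0: indeg[2]->0; indeg[4]->0 | ready=[1, 2, 4] | order so far=[0]
  pop 1: indeg[3]->1; indeg[5]->1 | ready=[2, 4] | order so far=[0, 1]
  pop 2: indeg[3]->0; indeg[5]->0 | ready=[3, 4, 5] | order so far=[0, 1, 2]
  pop 3: no out-edges | ready=[4, 5] | order so far=[0, 1, 2, 3]
  pop 4: no out-edges | ready=[5] | order so far=[0, 1, 2, 3, 4]
  pop 5: no out-edges | ready=[] | order so far=[0, 1, 2, 3, 4, 5]
  Result: [0, 1, 2, 3, 4, 5]

Answer: [0, 1, 2, 3, 4, 5]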